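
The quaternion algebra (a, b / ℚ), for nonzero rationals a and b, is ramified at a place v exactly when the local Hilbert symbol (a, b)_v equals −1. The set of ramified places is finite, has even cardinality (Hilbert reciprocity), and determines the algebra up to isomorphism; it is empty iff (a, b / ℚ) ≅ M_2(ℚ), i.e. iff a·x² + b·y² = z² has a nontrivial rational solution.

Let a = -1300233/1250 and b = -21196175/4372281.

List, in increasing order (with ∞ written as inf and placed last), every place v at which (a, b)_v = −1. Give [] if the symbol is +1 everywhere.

[13, inf]

(a, b) ≡ (-2706, -143) mod (ℚ^×)²; places V = {2, 3, 5, 7, 11, 13, 17, 31, 41, ∞}.
(a,b)_∞: sgn(-2706)=−, sgn(-143)=−, so -1.
(a,b)_11: α=1, u≡2; β=3, v≡3 (mod 11); (2|11)=-1, (3|11)=+1; sign (−1)^1·-1^3·+1^1 = +1.
(a,b)_5: α=-4, u≡1; β=2, v≡3 (mod 5); (1|5)=+1, (3|5)=-1; sign (−1)^0·+1^2·-1^-4 = +1.
(a,b)_2: α=-1, β=0; u≡7, v≡1 (mod 8); ε(u)ε(v)=1·0, αω(v)=-1·0, βω(u)=0·0; sum ≡ 0  ⇒  +1.
(a,b)_13: α=0, u≡7; β=1, v≡6 (mod 13); (7|13)=-1, (6|13)=-1; sign (−1)^0·-1^1·-1^0 = -1.
(a,b)_7: α=0, u≡6; β=2, v≡1 (mod 7); (6|7)=-1, (1|7)=+1; sign (−1)^0·-1^2·+1^0 = +1.
(a,b)_3: α=1, u≡1; β=-2, v≡1 (mod 3); (1|3)=+1, (1|3)=+1; sign (−1)^0·+1^-2·+1^1 = +1.
(a,b)_31: α=2, u≡29; β=0, v≡23 (mod 31); (29|31)=-1, (23|31)=-1; sign (−1)^0·-1^0·-1^2 = +1.
(a,b)_41: α=1, u≡40; β=-2, v≡39 (mod 41); (40|41)=+1, (39|41)=+1; sign (−1)^0·+1^-2·+1^1 = +1.
(a,b)_17: α=0, u≡7; β=-2, v≡14 (mod 17); (7|17)=-1, (14|17)=-1; sign (−1)^0·-1^-2·-1^0 = +1.
Ram(-2706, -143) = {13, ∞}; no ℚ_13-point on the conic.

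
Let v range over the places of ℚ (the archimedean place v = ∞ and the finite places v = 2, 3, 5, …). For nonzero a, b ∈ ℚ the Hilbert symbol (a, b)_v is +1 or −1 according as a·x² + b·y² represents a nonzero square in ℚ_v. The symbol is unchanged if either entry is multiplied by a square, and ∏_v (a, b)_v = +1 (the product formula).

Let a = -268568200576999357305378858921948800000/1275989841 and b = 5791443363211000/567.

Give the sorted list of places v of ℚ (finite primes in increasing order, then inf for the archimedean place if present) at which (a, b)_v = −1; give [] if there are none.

[29, 53]

Mod squares: a ≡ -284345, b ≡ 4626370. Check v ∈ {∞, 2, 3, 5, 7, 11, 23, 29, 37, 43, 53}.
v=53: a=53^3·(≡14), b=53^1·(≡24) mod 53; (14|53)=-1, (24|53)=+1; (−1)^{3·1·26}·(-1)^1·(+1)^3 = -1.
v=37: a=37^5·(≡27), b=37^2·(≡27) mod 37; (27|37)=+1, (27|37)=+1; (−1)^{5·2·18}·(+1)^2·(+1)^5 = +1.
v=11: a=11^8·(≡5), b=11^2·(≡3) mod 11; (5|11)=+1, (3|11)=+1; (−1)^{8·2·5}·(+1)^2·(+1)^8 = +1.
v=2: v_2(a)=10, v_2(b)=3; units ≡ 7, 1 (mod 8); ε·ε+αω+βω = 1·0+10·0+3·0 ≡ 0  ⇒  (a,b)_2 = +1.
v=∞: -284345 < 0 and 4626370 > 0  ⇒  (a,b)_∞ = +1.
v=7: a=7^-4·(≡1), b=7^-1·(≡3) mod 7; (1|7)=+1, (3|7)=-1; (−1)^{-4·-1·3}·(+1)^-1·(-1)^-4 = +1.
v=29: a=29^5·(≡18), b=29^1·(≡28) mod 29; (18|29)=-1, (28|29)=+1; (−1)^{5·1·14}·(-1)^1·(+1)^5 = -1.
v=43: a=43^2·(≡35), b=43^1·(≡40) mod 43; (35|43)=+1, (40|43)=+1; (−1)^{2·1·21}·(+1)^1·(+1)^2 = +1.
v=5: a=5^5·(≡4), b=5^3·(≡4) mod 5; (4|5)=+1, (4|5)=+1; (−1)^{5·3·2}·(+1)^3·(+1)^5 = +1.
v=3: a=3^-12·(≡1), b=3^-4·(≡1) mod 3; (1|3)=+1, (1|3)=+1; (−1)^{-12·-4·1}·(+1)^-4·(+1)^-12 = +1.
v=23: a=23^0·(≡13), b=23^2·(≡8) mod 23; (13|23)=+1, (8|23)=+1; (−1)^{0·2·11}·(+1)^2·(+1)^0 = +1.
Ram(-284345, 4626370) = {29, 53}; no ℚ_29-point on the conic.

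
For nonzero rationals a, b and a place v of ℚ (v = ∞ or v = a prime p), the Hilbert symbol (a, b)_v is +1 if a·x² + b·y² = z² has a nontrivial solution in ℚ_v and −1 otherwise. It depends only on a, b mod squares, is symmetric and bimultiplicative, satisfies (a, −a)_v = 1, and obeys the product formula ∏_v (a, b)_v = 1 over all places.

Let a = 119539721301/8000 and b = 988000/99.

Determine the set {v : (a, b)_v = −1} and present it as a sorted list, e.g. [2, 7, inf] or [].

[3, 7, 11, 13, 19, 23]

Mod squares: a ≡ 596505, b ≡ 27170. Check v ∈ {∞, 2, 3, 5, 7, 11, 13, 19, 23}.
v=2: v_2(a)=-6, v_2(b)=5; units ≡ 1, 1 (mod 8); ε·ε+αω+βω = 0·0+-6·0+5·0 ≡ 0  ⇒  (a,b)_2 = +1.
v=19: a=19^1·(≡1), b=19^1·(≡4) mod 19; (1|19)=+1, (4|19)=+1; (−1)^{1·1·9}·(+1)^1·(+1)^1 = -1.
v=∞: 596505 > 0 and 27170 > 0  ⇒  (a,b)_∞ = +1.
v=11: a=11^2·(≡7), b=11^-1·(≡10) mod 11; (7|11)=-1, (10|11)=-1; (−1)^{2·-1·5}·(-1)^-1·(-1)^2 = -1.
v=23: a=23^1·(≡5), b=23^0·(≡5) mod 23; (5|23)=-1, (5|23)=-1; (−1)^{1·0·11}·(-1)^0·(-1)^1 = -1.
v=3: a=3^1·(≡1), b=3^-2·(≡2) mod 3; (1|3)=+1, (2|3)=-1; (−1)^{1·-2·1}·(+1)^-2·(-1)^1 = -1.
v=7: a=7^3·(≡4), b=7^0·(≡6) mod 7; (4|7)=+1, (6|7)=-1; (−1)^{3·0·3}·(+1)^0·(-1)^3 = -1.
v=5: a=5^-3·(≡4), b=5^3·(≡1) mod 5; (4|5)=+1, (1|5)=+1; (−1)^{-3·3·2}·(+1)^3·(+1)^-3 = +1.
v=13: a=13^3·(≡5), b=13^1·(≡10) mod 13; (5|13)=-1, (10|13)=+1; (−1)^{3·1·6}·(-1)^1·(+1)^3 = -1.
(596505, 27170 / ℚ) ramifies at {3, 7, 11, 13, 19, 23}: a division algebra.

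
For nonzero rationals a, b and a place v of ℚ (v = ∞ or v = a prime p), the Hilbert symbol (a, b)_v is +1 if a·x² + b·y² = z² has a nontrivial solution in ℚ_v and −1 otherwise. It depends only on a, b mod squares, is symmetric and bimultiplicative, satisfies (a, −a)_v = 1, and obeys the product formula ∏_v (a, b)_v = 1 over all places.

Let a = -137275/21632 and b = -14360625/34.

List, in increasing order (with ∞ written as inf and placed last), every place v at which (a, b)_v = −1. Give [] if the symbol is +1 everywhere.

Mod squares: a ≡ -38, b ≡ -86802. Check v ∈ {∞, 2, 3, 5, 13, 17, 19, 23, 37}.
v=3: a=3^0·(≡1), b=3^3·(≡1) mod 3; (1|3)=+1, (1|3)=+1; (−1)^{0·3·1}·(+1)^3·(+1)^0 = +1.
v=13: a=13^-2·(≡4), b=13^0·(≡9) mod 13; (4|13)=+1, (9|13)=+1; (−1)^{-2·0·6}·(+1)^0·(+1)^-2 = +1.
v=19: a=19^1·(≡9), b=19^0·(≡16) mod 19; (9|19)=+1, (16|19)=+1; (−1)^{1·0·9}·(+1)^0·(+1)^1 = +1.
v=2: v_2(a)=-7, v_2(b)=-1; units ≡ 5, 7 (mod 8); ε·ε+αω+βω = 0·1+-7·0+-1·1 ≡ 1  ⇒  (a,b)_2 = -1.
v=17: a=17^2·(≡15), b=17^-1·(≡3) mod 17; (15|17)=+1, (3|17)=-1; (−1)^{2·-1·8}·(+1)^-1·(-1)^2 = +1.
v=23: a=23^0·(≡1), b=23^1·(≡11) mod 23; (1|23)=+1, (11|23)=-1; (−1)^{0·1·11}·(+1)^1·(-1)^0 = +1.
v=∞: -38 < 0 and -86802 < 0  ⇒  (a,b)_∞ = -1.
v=5: a=5^2·(≡2), b=5^4·(≡2) mod 5; (2|5)=-1, (2|5)=-1; (−1)^{2·4·2}·(-1)^4·(-1)^2 = +1.
v=37: a=37^0·(≡26), b=37^1·(≡23) mod 37; (26|37)=+1, (23|37)=-1; (−1)^{0·1·18}·(+1)^1·(-1)^0 = +1.
(-38, -86802 / ℚ) ramifies at {2, ∞}: a division algebra.

[2, inf]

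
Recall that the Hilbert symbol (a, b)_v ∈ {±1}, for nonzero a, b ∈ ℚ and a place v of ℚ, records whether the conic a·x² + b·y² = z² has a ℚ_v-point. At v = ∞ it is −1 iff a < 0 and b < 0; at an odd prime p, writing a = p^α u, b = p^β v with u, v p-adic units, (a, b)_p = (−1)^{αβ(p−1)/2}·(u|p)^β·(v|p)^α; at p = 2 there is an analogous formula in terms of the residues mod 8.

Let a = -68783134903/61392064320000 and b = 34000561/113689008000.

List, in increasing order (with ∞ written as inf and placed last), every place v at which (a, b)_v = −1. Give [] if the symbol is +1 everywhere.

[]

(a, b) ≡ (-14, 30) mod (ℚ^×)²; places V = {2, 3, 5, 7, 17, 19, ∞}.
(a,b)_3: α=-12, u≡1; β=-9, v≡1 (mod 3); (1|3)=+1, (1|3)=+1; sign (−1)^0·+1^-9·+1^-12 = +1.
(a,b)_17: α=4, u≡7; β=2, v≡4 (mod 17); (7|17)=-1, (4|17)=+1; sign (−1)^0·-1^2·+1^4 = +1.
(a,b)_5: α=-4, u≡1; β=-3, v≡4 (mod 5); (1|5)=+1, (4|5)=+1; sign (−1)^0·+1^-3·+1^-4 = +1.
(a,b)_7: α=7, u≡3; β=6, v≡2 (mod 7); (3|7)=-1, (2|7)=+1; sign (−1)^0·-1^6·+1^7 = +1.
(a,b)_2: α=-9, β=-7; u≡1, v≡7 (mod 8); ε(u)ε(v)=0·1, αω(v)=-9·0, βω(u)=-7·0; sum ≡ 0  ⇒  +1.
(a,b)_19: α=-2, u≡7; β=-2, v≡17 (mod 19); (7|19)=+1, (17|19)=+1; sign (−1)^0·+1^-2·+1^-2 = +1.
(a,b)_∞: sgn(-14)=−, sgn(30)=+, so +1.
Ram(a, b) = ∅: the form -14·x² + 30·y² − z² is isotropic over every ℚ_v, so by Hasse–Minkowski it is isotropic over ℚ.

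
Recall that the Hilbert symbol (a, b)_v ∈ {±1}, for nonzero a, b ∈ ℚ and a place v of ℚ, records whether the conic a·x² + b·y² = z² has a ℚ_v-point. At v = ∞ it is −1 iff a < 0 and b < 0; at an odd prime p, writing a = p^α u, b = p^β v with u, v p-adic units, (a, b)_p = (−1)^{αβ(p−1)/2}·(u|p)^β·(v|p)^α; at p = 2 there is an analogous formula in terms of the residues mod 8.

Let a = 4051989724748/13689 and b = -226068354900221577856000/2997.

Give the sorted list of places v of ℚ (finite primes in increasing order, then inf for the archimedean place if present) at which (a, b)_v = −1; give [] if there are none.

[2, 5, 19, 29, 37, 53]

Mod squares: a ≡ 20387, b ≡ -9805. Check v ∈ {∞, 2, 3, 5, 7, 13, 19, 29, 37, 47, 53}.
v=∞: 20387 > 0 and -9805 < 0  ⇒  (a,b)_∞ = +1.
v=3: a=3^-4·(≡2), b=3^-4·(≡2) mod 3; (2|3)=-1, (2|3)=-1; (−1)^{-4·-4·1}·(-1)^-4·(-1)^-4 = +1.
v=19: a=19^3·(≡1), b=19^4·(≡15) mod 19; (1|19)=+1, (15|19)=-1; (−1)^{3·4·9}·(+1)^4·(-1)^3 = -1.
v=7: a=7^2·(≡3), b=7^2·(≡2) mod 7; (3|7)=-1, (2|7)=+1; (−1)^{2·2·3}·(-1)^2·(+1)^2 = +1.
v=47: a=47^0·(≡12), b=47^2·(≡21) mod 47; (12|47)=+1, (21|47)=+1; (−1)^{0·2·23}·(+1)^2·(+1)^0 = +1.
v=53: a=53^2·(≡20), b=53^3·(≡12) mod 53; (20|53)=-1, (12|53)=-1; (−1)^{2·3·26}·(-1)^3·(-1)^2 = -1.
v=13: a=13^-2·(≡10), b=13^0·(≡3) mod 13; (10|13)=+1, (3|13)=+1; (−1)^{-2·0·6}·(+1)^0·(+1)^-2 = +1.
v=37: a=37^1·(≡4), b=37^-1·(≡13) mod 37; (4|37)=+1, (13|37)=-1; (−1)^{1·-1·18}·(+1)^-1·(-1)^1 = -1.
v=5: a=5^0·(≡2), b=5^3·(≡1) mod 5; (2|5)=-1, (1|5)=+1; (−1)^{0·3·2}·(-1)^3·(+1)^0 = -1.
v=2: v_2(a)=2, v_2(b)=10; units ≡ 3, 3 (mod 8); ε·ε+αω+βω = 1·1+2·1+10·1 ≡ 1  ⇒  (a,b)_2 = -1.
v=29: a=29^1·(≡25), b=29^2·(≡3) mod 29; (25|29)=+1, (3|29)=-1; (−1)^{1·2·14}·(+1)^2·(-1)^1 = -1.
|Ram(20387, -9805)| = 6, even; anisotropic at {2, 5, 19, 29, 37, 53}.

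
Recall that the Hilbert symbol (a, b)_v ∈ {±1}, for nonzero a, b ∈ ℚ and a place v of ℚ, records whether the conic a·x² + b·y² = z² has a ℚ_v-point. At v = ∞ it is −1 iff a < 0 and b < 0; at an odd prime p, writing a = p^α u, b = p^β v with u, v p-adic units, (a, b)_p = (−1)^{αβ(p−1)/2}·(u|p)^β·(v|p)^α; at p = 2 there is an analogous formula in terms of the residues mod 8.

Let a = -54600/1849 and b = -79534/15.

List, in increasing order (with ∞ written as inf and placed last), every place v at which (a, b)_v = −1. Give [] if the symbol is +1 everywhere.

(a, b) ≡ (-546, -1193010) mod (ℚ^×)²; places V = {2, 3, 5, 7, 13, 19, 23, 43, ∞}.
(a,b)_2: α=3, β=1; u≡7, v≡7 (mod 8); ε(u)ε(v)=1·1, αω(v)=3·0, βω(u)=1·0; sum ≡ 1  ⇒  -1.
(a,b)_7: α=1, u≡5; β=1, v≡6 (mod 7); (5|7)=-1, (6|7)=-1; sign (−1)^1·-1^1·-1^1 = -1.
(a,b)_∞: sgn(-546)=−, sgn(-1193010)=−, so -1.
(a,b)_3: α=1, u≡1; β=-1, v≡1 (mod 3); (1|3)=+1, (1|3)=+1; sign (−1)^1·+1^-1·+1^1 = -1.
(a,b)_13: α=1, u≡4; β=1, v≡9 (mod 13); (4|13)=+1, (9|13)=+1; sign (−1)^0·+1^1·+1^1 = +1.
(a,b)_5: α=2, u≡4; β=-1, v≡2 (mod 5); (4|5)=+1, (2|5)=-1; sign (−1)^0·+1^-1·-1^2 = +1.
(a,b)_43: α=-2, u≡10; β=0, v≡24 (mod 43); (10|43)=+1, (24|43)=+1; sign (−1)^0·+1^0·+1^-2 = +1.
(a,b)_19: α=0, u≡1; β=1, v≡11 (mod 19); (1|19)=+1, (11|19)=+1; sign (−1)^0·+1^1·+1^0 = +1.
(a,b)_23: α=0, u≡13; β=1, v≡1 (mod 23); (13|23)=+1, (1|23)=+1; sign (−1)^0·+1^1·+1^0 = +1.
(-546, -1193010 / ℚ) ramifies at {2, 3, 7, ∞}: a division algebra.

[2, 3, 7, inf]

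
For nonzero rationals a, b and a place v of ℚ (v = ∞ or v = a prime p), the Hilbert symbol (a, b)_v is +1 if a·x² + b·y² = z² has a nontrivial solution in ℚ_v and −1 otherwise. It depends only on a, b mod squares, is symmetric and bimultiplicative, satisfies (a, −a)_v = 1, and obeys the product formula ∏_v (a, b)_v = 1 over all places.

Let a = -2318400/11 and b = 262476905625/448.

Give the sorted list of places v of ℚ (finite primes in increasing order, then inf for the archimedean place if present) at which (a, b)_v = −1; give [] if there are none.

(a, b) ≡ (-1771, 7) mod (ℚ^×)²; places V = {2, 3, 5, 7, 11, 23, ∞}.
(a,b)_23: α=1, u≡5; β=2, v≡11 (mod 23); (5|23)=-1, (11|23)=-1; sign (−1)^0·-1^2·-1^1 = -1.
(a,b)_2: α=6, β=-6; u≡5, v≡7 (mod 8); ε(u)ε(v)=0·1, αω(v)=6·0, βω(u)=-6·1; sum ≡ 0  ⇒  +1.
(a,b)_11: α=-1, u≡4; β=2, v≡7 (mod 11); (4|11)=+1, (7|11)=-1; sign (−1)^0·+1^2·-1^-1 = -1.
(a,b)_∞: sgn(-1771)=−, sgn(7)=+, so +1.
(a,b)_7: α=1, u≡3; β=-1, v≡4 (mod 7); (3|7)=-1, (4|7)=+1; sign (−1)^1·-1^-1·+1^1 = +1.
(a,b)_5: α=2, u≡4; β=4, v≡3 (mod 5); (4|5)=+1, (3|5)=-1; sign (−1)^0·+1^4·-1^2 = +1.
(a,b)_3: α=2, u≡2; β=8, v≡1 (mod 3); (2|3)=-1, (1|3)=+1; sign (−1)^0·-1^8·+1^2 = +1.
Ram(-1771, 7) = {11, 23}; no ℚ_11-point on the conic.

[11, 23]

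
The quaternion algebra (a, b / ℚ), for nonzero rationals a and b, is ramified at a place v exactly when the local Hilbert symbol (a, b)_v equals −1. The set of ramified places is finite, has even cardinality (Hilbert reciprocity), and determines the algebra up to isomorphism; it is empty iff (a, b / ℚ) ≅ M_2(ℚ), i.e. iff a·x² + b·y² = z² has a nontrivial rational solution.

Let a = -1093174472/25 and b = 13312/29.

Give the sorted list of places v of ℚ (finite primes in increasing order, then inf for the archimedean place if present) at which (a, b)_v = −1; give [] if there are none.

Mod squares: a ≡ -962, b ≡ 377. Check v ∈ {∞, 2, 5, 13, 29, 37, 41}.
v=13: a=13^3·(≡1), b=13^1·(≡12) mod 13; (1|13)=+1, (12|13)=+1; (−1)^{3·1·6}·(+1)^1·(+1)^3 = +1.
v=5: a=5^-2·(≡3), b=5^0·(≡3) mod 5; (3|5)=-1, (3|5)=-1; (−1)^{-2·0·2}·(-1)^0·(-1)^-2 = +1.
v=∞: -962 < 0 and 377 > 0  ⇒  (a,b)_∞ = +1.
v=37: a=37^1·(≡26), b=37^0·(≡1) mod 37; (26|37)=+1, (1|37)=+1; (−1)^{1·0·18}·(+1)^0·(+1)^1 = +1.
v=29: a=29^0·(≡25), b=29^-1·(≡1) mod 29; (25|29)=+1, (1|29)=+1; (−1)^{0·-1·14}·(+1)^-1·(+1)^0 = +1.
v=41: a=41^2·(≡34), b=41^0·(≡25) mod 41; (34|41)=-1, (25|41)=+1; (−1)^{2·0·20}·(-1)^0·(+1)^2 = +1.
v=2: v_2(a)=3, v_2(b)=10; units ≡ 7, 1 (mod 8); ε·ε+αω+βω = 1·0+3·0+10·0 ≡ 0  ⇒  (a,b)_2 = +1.
Every local symbol is +1, so the conic -962·x² + 377·y² = z² has ℚ_v-points for all v and hence a ℚ-point; (a, b / ℚ) ≅ M_2(ℚ).

[]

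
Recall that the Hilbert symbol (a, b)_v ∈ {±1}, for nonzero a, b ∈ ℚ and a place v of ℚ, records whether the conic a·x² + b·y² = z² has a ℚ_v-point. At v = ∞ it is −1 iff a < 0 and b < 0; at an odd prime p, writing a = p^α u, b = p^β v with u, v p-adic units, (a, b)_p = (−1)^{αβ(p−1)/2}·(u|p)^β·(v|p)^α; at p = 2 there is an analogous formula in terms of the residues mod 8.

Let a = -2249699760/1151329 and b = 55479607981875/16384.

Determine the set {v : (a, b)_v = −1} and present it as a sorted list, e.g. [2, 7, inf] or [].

[31, 37]

Mod squares: a ≡ -2635, b ≡ 259. Check v ∈ {∞, 2, 3, 5, 7, 11, 17, 29, 31, 37}.
v=2: v_2(a)=4, v_2(b)=-14; units ≡ 5, 3 (mod 8); ε·ε+αω+βω = 0·1+4·1+-14·1 ≡ 0  ⇒  (a,b)_2 = +1.
v=17: a=17^1·(≡16), b=17^2·(≡4) mod 17; (16|17)=+1, (4|17)=+1; (−1)^{1·2·8}·(+1)^2·(+1)^1 = +1.
v=37: a=37^-2·(≡23), b=37^1·(≡10) mod 37; (23|37)=-1, (10|37)=+1; (−1)^{-2·1·18}·(-1)^1·(+1)^-2 = -1.
v=7: a=7^2·(≡1), b=7^1·(≡4) mod 7; (1|7)=+1, (4|7)=+1; (−1)^{2·1·3}·(+1)^1·(+1)^2 = +1.
v=29: a=29^-2·(≡1), b=29^0·(≡15) mod 29; (1|29)=+1, (15|29)=-1; (−1)^{-2·0·14}·(+1)^0·(-1)^-2 = +1.
v=5: a=5^1·(≡2), b=5^4·(≡4) mod 5; (2|5)=-1, (4|5)=+1; (−1)^{1·4·2}·(-1)^4·(+1)^1 = +1.
v=11: a=11^2·(≡1), b=11^4·(≡2) mod 11; (1|11)=+1, (2|11)=-1; (−1)^{2·4·5}·(+1)^4·(-1)^2 = +1.
v=31: a=31^1·(≡2), b=31^0·(≡23) mod 31; (2|31)=+1, (23|31)=-1; (−1)^{1·0·15}·(+1)^0·(-1)^1 = -1.
v=3: a=3^2·(≡2), b=3^4·(≡1) mod 3; (2|3)=-1, (1|3)=+1; (−1)^{2·4·1}·(-1)^4·(+1)^2 = +1.
v=∞: -2635 < 0 and 259 > 0  ⇒  (a,b)_∞ = +1.
|Ram(-2635, 259)| = 2, even; anisotropic at {31, 37}.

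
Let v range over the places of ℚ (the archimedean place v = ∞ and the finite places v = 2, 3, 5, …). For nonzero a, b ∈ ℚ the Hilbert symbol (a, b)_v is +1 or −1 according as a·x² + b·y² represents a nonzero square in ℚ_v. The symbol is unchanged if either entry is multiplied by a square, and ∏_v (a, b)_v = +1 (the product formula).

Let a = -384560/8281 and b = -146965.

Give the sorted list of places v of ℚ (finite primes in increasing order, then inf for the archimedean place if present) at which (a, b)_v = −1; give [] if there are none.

Mod squares: a ≡ -24035, b ≡ -146965. Check v ∈ {∞, 2, 5, 7, 11, 13, 17, 19, 23}.
v=2: v_2(a)=4, v_2(b)=0; units ≡ 5, 3 (mod 8); ε·ε+αω+βω = 0·1+4·1+0·1 ≡ 0  ⇒  (a,b)_2 = +1.
v=17: a=17^0·(≡7), b=17^1·(≡8) mod 17; (7|17)=-1, (8|17)=+1; (−1)^{0·1·8}·(-1)^1·(+1)^0 = -1.
v=∞: -24035 < 0 and -146965 < 0  ⇒  (a,b)_∞ = -1.
v=13: a=13^-2·(≡11), b=13^1·(≡5) mod 13; (11|13)=-1, (5|13)=-1; (−1)^{-2·1·6}·(-1)^1·(-1)^-2 = -1.
v=7: a=7^-2·(≡6), b=7^1·(≡5) mod 7; (6|7)=-1, (5|7)=-1; (−1)^{-2·1·3}·(-1)^1·(-1)^-2 = -1.
v=11: a=11^1·(≡1), b=11^0·(≡6) mod 11; (1|11)=+1, (6|11)=-1; (−1)^{1·0·5}·(+1)^0·(-1)^1 = -1.
v=23: a=23^1·(≡1), b=23^0·(≡5) mod 23; (1|23)=+1, (5|23)=-1; (−1)^{1·0·11}·(+1)^0·(-1)^1 = -1.
v=19: a=19^1·(≡8), b=19^1·(≡17) mod 19; (8|19)=-1, (17|19)=+1; (−1)^{1·1·9}·(-1)^1·(+1)^1 = +1.
v=5: a=5^1·(≡3), b=5^1·(≡2) mod 5; (3|5)=-1, (2|5)=-1; (−1)^{1·1·2}·(-1)^1·(-1)^1 = +1.
Ram(-24035, -146965) = {7, 11, 13, 17, 23, ∞}; no ℚ_7-point on the conic.

[7, 11, 13, 17, 23, inf]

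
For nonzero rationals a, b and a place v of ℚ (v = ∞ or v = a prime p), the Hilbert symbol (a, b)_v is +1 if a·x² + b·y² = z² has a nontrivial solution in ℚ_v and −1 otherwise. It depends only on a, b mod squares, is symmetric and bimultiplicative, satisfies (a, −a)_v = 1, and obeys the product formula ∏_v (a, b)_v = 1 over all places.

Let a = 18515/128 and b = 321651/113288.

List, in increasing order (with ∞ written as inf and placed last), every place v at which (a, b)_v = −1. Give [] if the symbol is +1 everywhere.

Mod squares: a ≡ 70, b ≡ 22. Check v ∈ {∞, 2, 3, 5, 7, 11, 17, 19, 23}.
v=∞: 70 > 0 and 22 > 0  ⇒  (a,b)_∞ = +1.
v=19: a=19^0·(≡2), b=19^2·(≡15) mod 19; (2|19)=-1, (15|19)=-1; (−1)^{0·2·9}·(-1)^2·(-1)^0 = +1.
v=2: v_2(a)=-7, v_2(b)=-3; units ≡ 3, 3 (mod 8); ε·ε+αω+βω = 1·1+-7·1+-3·1 ≡ 1  ⇒  (a,b)_2 = -1.
v=5: a=5^1·(≡1), b=5^0·(≡2) mod 5; (1|5)=+1, (2|5)=-1; (−1)^{1·0·2}·(+1)^0·(-1)^1 = -1.
v=23: a=23^2·(≡8), b=23^0·(≡5) mod 23; (8|23)=+1, (5|23)=-1; (−1)^{2·0·11}·(+1)^0·(-1)^2 = +1.
v=3: a=3^0·(≡1), b=3^4·(≡1) mod 3; (1|3)=+1, (1|3)=+1; (−1)^{0·4·1}·(+1)^4·(+1)^0 = +1.
v=17: a=17^0·(≡4), b=17^-2·(≡11) mod 17; (4|17)=+1, (11|17)=-1; (−1)^{0·-2·8}·(+1)^-2·(-1)^0 = +1.
v=7: a=7^1·(≡3), b=7^-2·(≡4) mod 7; (3|7)=-1, (4|7)=+1; (−1)^{1·-2·3}·(-1)^-2·(+1)^1 = +1.
v=11: a=11^0·(≡5), b=11^1·(≡8) mod 11; (5|11)=+1, (8|11)=-1; (−1)^{0·1·5}·(+1)^1·(-1)^0 = +1.
|Ram(70, 22)| = 2, even; anisotropic at {2, 5}.

[2, 5]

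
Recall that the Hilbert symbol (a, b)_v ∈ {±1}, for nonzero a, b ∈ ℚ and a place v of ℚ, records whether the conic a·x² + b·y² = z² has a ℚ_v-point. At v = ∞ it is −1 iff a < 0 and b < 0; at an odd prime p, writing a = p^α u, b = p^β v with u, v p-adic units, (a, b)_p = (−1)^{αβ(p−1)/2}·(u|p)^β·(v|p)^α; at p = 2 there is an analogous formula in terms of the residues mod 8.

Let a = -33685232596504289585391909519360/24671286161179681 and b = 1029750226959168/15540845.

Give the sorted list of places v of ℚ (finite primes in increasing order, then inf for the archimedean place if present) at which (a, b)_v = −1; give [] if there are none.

[3, 11, 13, 17]

(a, b) ≡ (-692835, 62985) mod (ℚ^×)²; places V = {2, 3, 5, 11, 13, 17, 19, 41, 43, 53, ∞}.
(a,b)_11: α=7, u≡1; β=2, v≡2 (mod 11); (1|11)=+1, (2|11)=-1; sign (−1)^0·+1^2·-1^7 = -1.
(a,b)_2: α=14, β=6; u≡5, v≡1 (mod 8); ε(u)ε(v)=0·0, αω(v)=14·0, βω(u)=6·1; sum ≡ 0  ⇒  +1.
(a,b)_41: α=-6, u≡6; β=-2, v≡37 (mod 41); (6|41)=-1, (37|41)=+1; sign (−1)^0·-1^-2·+1^-6 = +1.
(a,b)_∞: sgn(-692835)=−, sgn(62985)=+, so +1.
(a,b)_43: α=-2, u≡38; β=-2, v≡19 (mod 43); (38|43)=+1, (19|43)=-1; sign (−1)^0·+1^-2·-1^-2 = +1.
(a,b)_17: α=3, u≡5; β=1, v≡9 (mod 17); (5|17)=-1, (9|17)=+1; sign (−1)^0·-1^1·+1^3 = -1.
(a,b)_3: α=7, u≡1; β=5, v≡1 (mod 3); (1|3)=+1, (1|3)=+1; sign (−1)^1·+1^5·+1^7 = -1.
(a,b)_13: α=3, u≡6; β=1, v≡3 (mod 13); (6|13)=-1, (3|13)=+1; sign (−1)^0·-1^1·+1^3 = -1.
(a,b)_19: α=7, u≡2; β=5, v≡1 (mod 19); (2|19)=-1, (1|19)=+1; sign (−1)^1·-1^5·+1^7 = +1.
(a,b)_53: α=-2, u≡18; β=0, v≡19 (mod 53); (18|53)=-1, (19|53)=-1; sign (−1)^0·-1^0·-1^-2 = +1.
(a,b)_5: α=1, u≡3; β=-1, v≡2 (mod 5); (3|5)=-1, (2|5)=-1; sign (−1)^0·-1^-1·-1^1 = +1.
Ram(-692835, 62985) = {3, 11, 13, 17}; no ℚ_3-point on the conic.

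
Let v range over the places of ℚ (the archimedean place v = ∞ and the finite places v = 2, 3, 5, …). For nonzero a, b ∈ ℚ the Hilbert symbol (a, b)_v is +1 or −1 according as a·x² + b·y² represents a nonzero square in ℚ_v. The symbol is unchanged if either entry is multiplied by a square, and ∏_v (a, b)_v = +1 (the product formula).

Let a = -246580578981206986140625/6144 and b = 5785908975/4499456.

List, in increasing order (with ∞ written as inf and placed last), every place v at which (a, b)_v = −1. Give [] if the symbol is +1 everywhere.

[13, 19]

(a, b) ≡ (-45942, 168454) mod (ℚ^×)²; places V = {2, 3, 5, 7, 11, 13, 19, 31, ∞}.
(a,b)_19: α=3, u≡12; β=1, v≡12 (mod 19); (12|19)=-1, (12|19)=-1; sign (−1)^1·-1^1·-1^3 = -1.
(a,b)_13: α=3, u≡8; β=-3, v≡4 (mod 13); (8|13)=-1, (4|13)=+1; sign (−1)^0·-1^-3·+1^3 = -1.
(a,b)_3: α=-1, u≡1; β=6, v≡1 (mod 3); (1|3)=+1, (1|3)=+1; sign (−1)^0·+1^6·+1^-1 = +1.
(a,b)_2: α=-11, β=-11; u≡5, v≡3 (mod 8); ε(u)ε(v)=0·1, αω(v)=-11·1, βω(u)=-11·1; sum ≡ 0  ⇒  +1.
(a,b)_7: α=4, u≡5; β=2, v≡3 (mod 7); (5|7)=-1, (3|7)=-1; sign (−1)^0·-1^2·-1^4 = +1.
(a,b)_∞: sgn(-45942)=−, sgn(168454)=+, so +1.
(a,b)_31: α=3, u≡21; β=1, v≡8 (mod 31); (21|31)=-1, (8|31)=+1; sign (−1)^1·-1^1·+1^3 = +1.
(a,b)_11: α=4, u≡3; β=1, v≡10 (mod 11); (3|11)=+1, (10|11)=-1; sign (−1)^0·+1^1·-1^4 = +1.
(a,b)_5: α=6, u≡3; β=2, v≡4 (mod 5); (3|5)=-1, (4|5)=+1; sign (−1)^0·-1^2·+1^6 = +1.
Ram(-45942, 168454) = {13, 19}; no ℚ_13-point on the conic.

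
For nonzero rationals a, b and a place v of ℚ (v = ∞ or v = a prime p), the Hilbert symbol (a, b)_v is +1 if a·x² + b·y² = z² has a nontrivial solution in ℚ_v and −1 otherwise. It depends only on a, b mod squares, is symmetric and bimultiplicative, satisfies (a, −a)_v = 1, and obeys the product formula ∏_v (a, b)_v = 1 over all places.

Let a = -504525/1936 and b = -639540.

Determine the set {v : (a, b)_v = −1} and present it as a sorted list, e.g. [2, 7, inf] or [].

(a, b) ≡ (-21, -17765) mod (ℚ^×)²; places V = {2, 3, 5, 7, 11, 17, 19, 31, ∞}.
(a,b)_11: α=-2, u≡9; β=1, v≡6 (mod 11); (9|11)=+1, (6|11)=-1; sign (−1)^0·+1^1·-1^-2 = +1.
(a,b)_3: α=1, u≡2; β=2, v≡1 (mod 3); (2|3)=-1, (1|3)=+1; sign (−1)^0·-1^2·+1^1 = +1.
(a,b)_7: α=1, u≡1; β=0, v≡1 (mod 7); (1|7)=+1, (1|7)=+1; sign (−1)^0·+1^0·+1^1 = +1.
(a,b)_31: α=2, u≡9; β=0, v≡21 (mod 31); (9|31)=+1, (21|31)=-1; sign (−1)^0·+1^0·-1^2 = +1.
(a,b)_17: α=0, u≡8; β=1, v≡1 (mod 17); (8|17)=+1, (1|17)=+1; sign (−1)^0·+1^1·+1^0 = +1.
(a,b)_2: α=-4, β=2; u≡3, v≡3 (mod 8); ε(u)ε(v)=1·1, αω(v)=-4·1, βω(u)=2·1; sum ≡ 1  ⇒  -1.
(a,b)_∞: sgn(-21)=−, sgn(-17765)=−, so -1.
(a,b)_5: α=2, u≡4; β=1, v≡2 (mod 5); (4|5)=+1, (2|5)=-1; sign (−1)^0·+1^1·-1^2 = +1.
(a,b)_19: α=0, u≡9; β=1, v≡8 (mod 19); (9|19)=+1, (8|19)=-1; sign (−1)^0·+1^1·-1^0 = +1.
(-21, -17765 / ℚ) ramifies at {2, ∞}: a division algebra.

[2, inf]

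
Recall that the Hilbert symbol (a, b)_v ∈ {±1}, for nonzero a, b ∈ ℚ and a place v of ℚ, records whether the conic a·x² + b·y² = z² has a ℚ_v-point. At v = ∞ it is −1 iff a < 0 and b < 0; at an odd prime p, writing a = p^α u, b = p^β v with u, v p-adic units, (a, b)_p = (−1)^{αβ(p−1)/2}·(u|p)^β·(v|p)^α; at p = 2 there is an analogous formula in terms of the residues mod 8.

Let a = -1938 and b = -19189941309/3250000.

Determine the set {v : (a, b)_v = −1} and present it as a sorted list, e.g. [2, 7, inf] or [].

[2, 17, 19, inf]

Mod squares: a ≡ -1938, b ≡ -57057. Check v ∈ {∞, 2, 3, 5, 7, 11, 13, 17, 19, 41}.
v=41: a=41^0·(≡30), b=41^2·(≡38) mod 41; (30|41)=-1, (38|41)=-1; (−1)^{0·2·20}·(-1)^2·(-1)^0 = +1.
v=∞: -1938 < 0 and -57057 < 0  ⇒  (a,b)_∞ = -1.
v=2: v_2(a)=1, v_2(b)=-4; units ≡ 7, 7 (mod 8); ε·ε+αω+βω = 1·1+1·0+-4·0 ≡ 1  ⇒  (a,b)_2 = -1.
v=13: a=13^0·(≡12), b=13^-1·(≡2) mod 13; (12|13)=+1, (2|13)=-1; (−1)^{0·-1·6}·(+1)^-1·(-1)^0 = +1.
v=7: a=7^0·(≡1), b=7^1·(≡1) mod 7; (1|7)=+1, (1|7)=+1; (−1)^{0·1·3}·(+1)^1·(+1)^0 = +1.
v=17: a=17^1·(≡5), b=17^2·(≡11) mod 17; (5|17)=-1, (11|17)=-1; (−1)^{1·2·8}·(-1)^2·(-1)^1 = -1.
v=19: a=19^1·(≡12), b=19^1·(≡14) mod 19; (12|19)=-1, (14|19)=-1; (−1)^{1·1·9}·(-1)^1·(-1)^1 = -1.
v=3: a=3^1·(≡2), b=3^3·(≡1) mod 3; (2|3)=-1, (1|3)=+1; (−1)^{1·3·1}·(-1)^3·(+1)^1 = +1.
v=11: a=11^0·(≡9), b=11^1·(≡5) mod 11; (9|11)=+1, (5|11)=+1; (−1)^{0·1·5}·(+1)^1·(+1)^0 = +1.
v=5: a=5^0·(≡2), b=5^-6·(≡2) mod 5; (2|5)=-1, (2|5)=-1; (−1)^{0·-6·2}·(-1)^-6·(-1)^0 = +1.
|Ram(-1938, -57057)| = 4, even; anisotropic at {2, 17, 19, ∞}.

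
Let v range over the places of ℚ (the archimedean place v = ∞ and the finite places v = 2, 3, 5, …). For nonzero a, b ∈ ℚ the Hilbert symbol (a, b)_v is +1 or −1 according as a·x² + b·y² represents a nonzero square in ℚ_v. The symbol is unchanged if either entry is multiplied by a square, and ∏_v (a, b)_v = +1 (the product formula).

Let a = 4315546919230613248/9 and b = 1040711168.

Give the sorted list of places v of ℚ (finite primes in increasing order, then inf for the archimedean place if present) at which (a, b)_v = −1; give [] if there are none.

[2, 17]

(a, b) ≡ (7, 4065278) mod (ℚ^×)²; places V = {2, 3, 7, 13, 17, 19, 29, 31, ∞}.
(a,b)_3: α=-2, u≡1; β=0, v≡2 (mod 3); (1|3)=+1, (2|3)=-1; sign (−1)^0·+1^0·-1^-2 = +1.
(a,b)_∞: sgn(7)=+, sgn(4065278)=+, so +1.
(a,b)_7: α=1, u≡4; β=1, v≡3 (mod 7); (4|7)=+1, (3|7)=-1; sign (−1)^1·+1^1·-1^1 = +1.
(a,b)_29: α=2, u≡16; β=1, v≡20 (mod 29); (16|29)=+1, (20|29)=+1; sign (−1)^0·+1^1·+1^2 = +1.
(a,b)_13: α=4, u≡8; β=0, v≡3 (mod 13); (8|13)=-1, (3|13)=+1; sign (−1)^0·-1^0·+1^4 = +1.
(a,b)_31: α=2, u≡9; β=1, v≡2 (mod 31); (9|31)=+1, (2|31)=+1; sign (−1)^0·+1^1·+1^2 = +1.
(a,b)_2: α=8, β=9; u≡7, v≡7 (mod 8); ε(u)ε(v)=1·1, αω(v)=8·0, βω(u)=9·0; sum ≡ 1  ⇒  -1.
(a,b)_19: α=2, u≡4; β=1, v≡8 (mod 19); (4|19)=+1, (8|19)=-1; sign (−1)^0·+1^1·-1^2 = +1.
(a,b)_17: α=2, u≡3; β=1, v≡12 (mod 17); (3|17)=-1, (12|17)=-1; sign (−1)^0·-1^1·-1^2 = -1.
|Ram(7, 4065278)| = 2, even; anisotropic at {2, 17}.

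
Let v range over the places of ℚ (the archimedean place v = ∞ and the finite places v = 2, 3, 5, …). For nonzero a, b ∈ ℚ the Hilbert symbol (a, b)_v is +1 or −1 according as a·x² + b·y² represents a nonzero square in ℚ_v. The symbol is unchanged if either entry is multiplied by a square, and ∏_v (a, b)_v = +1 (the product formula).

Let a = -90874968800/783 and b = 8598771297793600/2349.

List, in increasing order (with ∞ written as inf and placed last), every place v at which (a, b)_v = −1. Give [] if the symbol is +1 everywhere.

Mod squares: a ≡ -68034, b ≡ 29. Check v ∈ {∞, 2, 3, 5, 7, 11, 17, 23, 29}.
v=23: a=23^1·(≡13), b=23^2·(≡13) mod 23; (13|23)=+1, (13|23)=+1; (−1)^{1·2·11}·(+1)^2·(+1)^1 = +1.
v=5: a=5^2·(≡1), b=5^2·(≡1) mod 5; (1|5)=+1, (1|5)=+1; (−1)^{2·2·2}·(+1)^2·(+1)^2 = +1.
v=17: a=17^1·(≡3), b=17^2·(≡10) mod 17; (3|17)=-1, (10|17)=-1; (−1)^{1·2·8}·(-1)^2·(-1)^1 = -1.
v=∞: -68034 < 0 and 29 > 0  ⇒  (a,b)_∞ = +1.
v=3: a=3^-3·(≡2), b=3^-4·(≡2) mod 3; (2|3)=-1, (2|3)=-1; (−1)^{-3·-4·1}·(-1)^-4·(-1)^-3 = -1.
v=7: a=7^4·(≡3), b=7^4·(≡4) mod 7; (3|7)=-1, (4|7)=+1; (−1)^{4·4·3}·(-1)^4·(+1)^4 = +1.
v=2: v_2(a)=5, v_2(b)=6; units ≡ 7, 5 (mod 8); ε·ε+αω+βω = 1·0+5·1+6·0 ≡ 1  ⇒  (a,b)_2 = -1.
v=11: a=11^2·(≡5), b=11^4·(≡2) mod 11; (5|11)=+1, (2|11)=-1; (−1)^{2·4·5}·(+1)^4·(-1)^2 = +1.
v=29: a=29^-1·(≡26), b=29^-1·(≡24) mod 29; (26|29)=-1, (24|29)=+1; (−1)^{-1·-1·14}·(-1)^-1·(+1)^-1 = -1.
(-68034, 29 / ℚ) ramifies at {2, 3, 17, 29}: a division algebra.

[2, 3, 17, 29]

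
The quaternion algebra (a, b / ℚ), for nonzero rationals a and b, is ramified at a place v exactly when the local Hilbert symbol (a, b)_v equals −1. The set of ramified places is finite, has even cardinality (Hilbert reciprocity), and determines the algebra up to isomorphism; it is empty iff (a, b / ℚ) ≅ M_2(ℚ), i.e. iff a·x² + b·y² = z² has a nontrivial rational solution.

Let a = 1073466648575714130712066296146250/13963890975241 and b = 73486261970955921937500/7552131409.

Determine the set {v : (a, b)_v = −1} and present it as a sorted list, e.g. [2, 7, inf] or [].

Mod squares: a ≡ 10906, b ≡ 22591. Check v ∈ {∞, 2, 3, 5, 7, 11, 19, 29, 41, 43, 47}.
v=3: a=3^6·(≡1), b=3^6·(≡1) mod 3; (1|3)=+1, (1|3)=+1; (−1)^{6·6·1}·(+1)^6·(+1)^6 = +1.
v=∞: 10906 > 0 and 22591 > 0  ⇒  (a,b)_∞ = +1.
v=5: a=5^4·(≡4), b=5^6·(≡1) mod 5; (4|5)=+1, (1|5)=+1; (−1)^{4·6·2}·(+1)^6·(+1)^4 = +1.
v=47: a=47^-2·(≡1), b=47^-2·(≡13) mod 47; (1|47)=+1, (13|47)=-1; (−1)^{-2·-2·23}·(+1)^-2·(-1)^-2 = +1.
v=11: a=11^2·(≡9), b=11^0·(≡10) mod 11; (9|11)=+1, (10|11)=-1; (−1)^{2·0·5}·(+1)^0·(-1)^2 = +1.
v=2: v_2(a)=1, v_2(b)=2; units ≡ 5, 7 (mod 8); ε·ε+αω+βω = 0·1+1·0+2·1 ≡ 0  ⇒  (a,b)_2 = +1.
v=41: a=41^5·(≡5), b=41^3·(≡23) mod 41; (5|41)=+1, (23|41)=+1; (−1)^{5·3·20}·(+1)^3·(+1)^5 = +1.
v=29: a=29^2·(≡3), b=29^1·(≡28) mod 29; (3|29)=-1, (28|29)=+1; (−1)^{2·1·14}·(-1)^1·(+1)^2 = -1.
v=43: a=43^-6·(≡19), b=43^-4·(≡25) mod 43; (19|43)=-1, (25|43)=+1; (−1)^{-6·-4·21}·(-1)^-4·(+1)^-6 = +1.
v=7: a=7^9·(≡1), b=7^6·(≡1) mod 7; (1|7)=+1, (1|7)=+1; (−1)^{9·6·3}·(+1)^6·(+1)^9 = +1.
v=19: a=19^5·(≡17), b=19^3·(≡9) mod 19; (17|19)=+1, (9|19)=+1; (−1)^{5·3·9}·(+1)^3·(+1)^5 = -1.
|Ram(10906, 22591)| = 2, even; anisotropic at {19, 29}.

[19, 29]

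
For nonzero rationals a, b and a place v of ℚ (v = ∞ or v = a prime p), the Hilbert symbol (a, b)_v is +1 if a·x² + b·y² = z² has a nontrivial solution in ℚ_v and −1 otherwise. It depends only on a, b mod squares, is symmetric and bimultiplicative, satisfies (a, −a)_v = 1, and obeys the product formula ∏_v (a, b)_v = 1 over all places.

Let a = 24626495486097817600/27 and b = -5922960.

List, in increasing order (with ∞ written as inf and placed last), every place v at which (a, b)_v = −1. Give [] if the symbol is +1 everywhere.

(a, b) ≡ (74037, -370185) mod (ℚ^×)²; places V = {2, 3, 5, 23, 29, 37, ∞}.
(a,b)_37: α=3, u≡33; β=1, v≡19 (mod 37); (33|37)=+1, (19|37)=-1; sign (−1)^0·+1^1·-1^3 = -1.
(a,b)_5: α=2, u≡2; β=1, v≡3 (mod 5); (2|5)=-1, (3|5)=-1; sign (−1)^0·-1^1·-1^2 = -1.
(a,b)_3: α=-3, u≡1; β=1, v≡1 (mod 3); (1|3)=+1, (1|3)=+1; sign (−1)^1·+1^1·+1^-3 = -1.
(a,b)_2: α=16, β=4; u≡5, v≡7 (mod 8); ε(u)ε(v)=0·1, αω(v)=16·0, βω(u)=4·1; sum ≡ 0  ⇒  +1.
(a,b)_23: α=3, u≡19; β=1, v≡11 (mod 23); (19|23)=-1, (11|23)=-1; sign (−1)^1·-1^1·-1^3 = -1.
(a,b)_29: α=3, u≡4; β=1, v≡7 (mod 29); (4|29)=+1, (7|29)=+1; sign (−1)^0·+1^1·+1^3 = +1.
(a,b)_∞: sgn(74037)=+, sgn(-370185)=−, so +1.
(74037, -370185 / ℚ) ramifies at {3, 5, 23, 37}: a division algebra.

[3, 5, 23, 37]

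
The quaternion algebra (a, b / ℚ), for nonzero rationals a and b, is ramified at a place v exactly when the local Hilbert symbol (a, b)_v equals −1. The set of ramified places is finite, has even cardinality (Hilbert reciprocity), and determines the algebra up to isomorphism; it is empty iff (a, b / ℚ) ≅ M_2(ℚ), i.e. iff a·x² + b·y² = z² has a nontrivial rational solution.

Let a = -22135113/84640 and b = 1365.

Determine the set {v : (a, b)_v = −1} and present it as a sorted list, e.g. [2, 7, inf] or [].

[2, 5, 7, 13]

Mod squares: a ≡ -330, b ≡ 1365. Check v ∈ {∞, 2, 3, 5, 7, 11, 13, 23}.
v=7: a=7^2·(≡5), b=7^1·(≡6) mod 7; (5|7)=-1, (6|7)=-1; (−1)^{2·1·3}·(-1)^1·(-1)^2 = -1.
v=2: v_2(a)=-5, v_2(b)=0; units ≡ 3, 5 (mod 8); ε·ε+αω+βω = 1·0+-5·1+0·1 ≡ 1  ⇒  (a,b)_2 = -1.
v=5: a=5^-1·(≡4), b=5^1·(≡3) mod 5; (4|5)=+1, (3|5)=-1; (−1)^{-1·1·2}·(+1)^1·(-1)^-1 = -1.
v=13: a=13^2·(≡5), b=13^1·(≡1) mod 13; (5|13)=-1, (1|13)=+1; (−1)^{2·1·6}·(-1)^1·(+1)^2 = -1.
v=11: a=11^1·(≡4), b=11^0·(≡1) mod 11; (4|11)=+1, (1|11)=+1; (−1)^{1·0·5}·(+1)^0·(+1)^1 = +1.
v=3: a=3^5·(≡1), b=3^1·(≡2) mod 3; (1|3)=+1, (2|3)=-1; (−1)^{5·1·1}·(+1)^1·(-1)^5 = +1.
v=23: a=23^-2·(≡5), b=23^0·(≡8) mod 23; (5|23)=-1, (8|23)=+1; (−1)^{-2·0·11}·(-1)^0·(+1)^-2 = +1.
v=∞: -330 < 0 and 1365 > 0  ⇒  (a,b)_∞ = +1.
Ram(-330, 1365) = {2, 5, 7, 13}; no ℚ_2-point on the conic.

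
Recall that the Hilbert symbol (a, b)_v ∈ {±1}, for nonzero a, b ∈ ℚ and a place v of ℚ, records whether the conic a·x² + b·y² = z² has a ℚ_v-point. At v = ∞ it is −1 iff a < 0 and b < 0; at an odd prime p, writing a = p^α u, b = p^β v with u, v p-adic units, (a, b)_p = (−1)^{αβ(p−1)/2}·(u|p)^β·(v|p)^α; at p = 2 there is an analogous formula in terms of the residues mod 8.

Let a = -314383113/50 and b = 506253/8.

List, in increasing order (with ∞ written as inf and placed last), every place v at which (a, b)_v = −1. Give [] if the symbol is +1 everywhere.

[2, 3, 23, 29]

(a, b) ≡ (-14674, 1914) mod (ℚ^×)²; places V = {2, 3, 5, 11, 23, 29, ∞}.
(a,b)_∞: sgn(-14674)=−, sgn(1914)=+, so +1.
(a,b)_5: α=-2, u≡1; β=0, v≡1 (mod 5); (1|5)=+1, (1|5)=+1; sign (−1)^0·+1^0·+1^-2 = +1.
(a,b)_11: α=1, u≡10; β=1, v≡4 (mod 11); (10|11)=-1, (4|11)=+1; sign (−1)^1·-1^1·+1^1 = +1.
(a,b)_23: α=3, u≡9; β=2, v≡19 (mod 23); (9|23)=+1, (19|23)=-1; sign (−1)^0·+1^2·-1^3 = -1.
(a,b)_29: α=1, u≡13; β=1, v≡18 (mod 29); (13|29)=+1, (18|29)=-1; sign (−1)^0·+1^1·-1^1 = -1.
(a,b)_3: α=4, u≡2; β=1, v≡2 (mod 3); (2|3)=-1, (2|3)=-1; sign (−1)^0·-1^1·-1^4 = -1.
(a,b)_2: α=-1, β=-3; u≡7, v≡5 (mod 8); ε(u)ε(v)=1·0, αω(v)=-1·1, βω(u)=-3·0; sum ≡ 1  ⇒  -1.
Ram(-14674, 1914) = {2, 3, 23, 29}; no ℚ_2-point on the conic.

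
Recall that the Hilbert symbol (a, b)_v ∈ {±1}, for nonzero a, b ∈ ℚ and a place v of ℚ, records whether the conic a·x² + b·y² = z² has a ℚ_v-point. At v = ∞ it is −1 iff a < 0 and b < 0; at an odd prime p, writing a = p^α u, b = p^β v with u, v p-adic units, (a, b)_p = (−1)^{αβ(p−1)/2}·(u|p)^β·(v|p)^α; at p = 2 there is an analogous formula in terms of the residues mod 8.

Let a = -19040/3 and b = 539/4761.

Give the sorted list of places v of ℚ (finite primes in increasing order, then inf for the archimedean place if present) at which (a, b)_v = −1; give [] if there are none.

Mod squares: a ≡ -3570, b ≡ 11. Check v ∈ {∞, 2, 3, 5, 7, 11, 17, 23}.
v=23: a=23^0·(≡9), b=23^-2·(≡19) mod 23; (9|23)=+1, (19|23)=-1; (−1)^{0·-2·11}·(+1)^-2·(-1)^0 = +1.
v=5: a=5^1·(≡4), b=5^0·(≡4) mod 5; (4|5)=+1, (4|5)=+1; (−1)^{1·0·2}·(+1)^0·(+1)^1 = +1.
v=17: a=17^1·(≡12), b=17^0·(≡12) mod 17; (12|17)=-1, (12|17)=-1; (−1)^{1·0·8}·(-1)^0·(-1)^1 = -1.
v=2: v_2(a)=5, v_2(b)=0; units ≡ 7, 3 (mod 8); ε·ε+αω+βω = 1·1+5·1+0·0 ≡ 0  ⇒  (a,b)_2 = +1.
v=3: a=3^-1·(≡1), b=3^-2·(≡2) mod 3; (1|3)=+1, (2|3)=-1; (−1)^{-1·-2·1}·(+1)^-2·(-1)^-1 = -1.
v=∞: -3570 < 0 and 11 > 0  ⇒  (a,b)_∞ = +1.
v=7: a=7^1·(≡1), b=7^2·(≡4) mod 7; (1|7)=+1, (4|7)=+1; (−1)^{1·2·3}·(+1)^2·(+1)^1 = +1.
v=11: a=11^0·(≡4), b=11^1·(≡3) mod 11; (4|11)=+1, (3|11)=+1; (−1)^{0·1·5}·(+1)^1·(+1)^0 = +1.
Ram(-3570, 11) = {3, 17}; no ℚ_3-point on the conic.

[3, 17]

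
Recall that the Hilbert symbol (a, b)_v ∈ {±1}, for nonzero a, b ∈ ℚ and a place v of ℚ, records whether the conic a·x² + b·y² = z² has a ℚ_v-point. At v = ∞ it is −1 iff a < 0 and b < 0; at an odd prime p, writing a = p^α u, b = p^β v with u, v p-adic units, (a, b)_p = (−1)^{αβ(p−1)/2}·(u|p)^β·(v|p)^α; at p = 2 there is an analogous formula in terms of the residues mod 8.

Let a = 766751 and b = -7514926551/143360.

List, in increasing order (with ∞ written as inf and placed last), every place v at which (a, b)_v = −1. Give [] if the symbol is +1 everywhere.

(a, b) ≡ (766751, -26836285) mod (ℚ^×)²; places V = {2, 3, 5, 7, 11, 17, 23, 37, 53, ∞}.
(a,b)_23: α=1, u≡10; β=1, v≡16 (mod 23); (10|23)=-1, (16|23)=+1; sign (−1)^1·-1^1·+1^1 = +1.
(a,b)_∞: sgn(766751)=+, sgn(-26836285)=−, so +1.
(a,b)_2: α=0, β=-12; u≡7, v≡3 (mod 8); ε(u)ε(v)=1·1, αω(v)=0·1, βω(u)=-12·0; sum ≡ 1  ⇒  -1.
(a,b)_5: α=0, u≡1; β=-1, v≡2 (mod 5); (1|5)=+1, (2|5)=-1; sign (−1)^0·+1^-1·-1^0 = +1.
(a,b)_53: α=1, u≡51; β=1, v≡44 (mod 53); (51|53)=-1, (44|53)=+1; sign (−1)^0·-1^1·+1^1 = -1.
(a,b)_11: α=0, u≡7; β=2, v≡2 (mod 11); (7|11)=-1, (2|11)=-1; sign (−1)^0·-1^2·-1^0 = +1.
(a,b)_17: α=1, u≡2; β=1, v≡1 (mod 17); (2|17)=+1, (1|17)=+1; sign (−1)^0·+1^1·+1^1 = +1.
(a,b)_37: α=1, u≡3; β=1, v≡14 (mod 37); (3|37)=+1, (14|37)=-1; sign (−1)^0·+1^1·-1^1 = -1.
(a,b)_3: α=0, u≡2; β=4, v≡2 (mod 3); (2|3)=-1, (2|3)=-1; sign (−1)^0·-1^4·-1^0 = +1.
(a,b)_7: α=0, u≡6; β=-1, v≡3 (mod 7); (6|7)=-1, (3|7)=-1; sign (−1)^0·-1^-1·-1^0 = -1.
(766751, -26836285 / ℚ) ramifies at {2, 7, 37, 53}: a division algebra.

[2, 7, 37, 53]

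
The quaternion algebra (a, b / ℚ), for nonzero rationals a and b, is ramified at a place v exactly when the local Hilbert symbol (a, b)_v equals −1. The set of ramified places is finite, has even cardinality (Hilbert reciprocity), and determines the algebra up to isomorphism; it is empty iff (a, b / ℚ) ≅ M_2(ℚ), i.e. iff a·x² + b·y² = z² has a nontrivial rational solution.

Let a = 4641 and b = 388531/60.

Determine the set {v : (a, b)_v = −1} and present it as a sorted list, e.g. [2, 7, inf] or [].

[3, 7]

(a, b) ≡ (4641, 285) mod (ℚ^×)²; places V = {2, 3, 5, 7, 11, 13, 17, 19, ∞}.
(a,b)_19: α=0, u≡5; β=1, v≡8 (mod 19); (5|19)=+1, (8|19)=-1; sign (−1)^0·+1^1·-1^0 = +1.
(a,b)_2: α=0, β=-2; u≡1, v≡5 (mod 8); ε(u)ε(v)=0·0, αω(v)=0·1, βω(u)=-2·0; sum ≡ 0  ⇒  +1.
(a,b)_∞: sgn(4641)=+, sgn(285)=+, so +1.
(a,b)_17: α=1, u≡1; β=0, v≡9 (mod 17); (1|17)=+1, (9|17)=+1; sign (−1)^0·+1^0·+1^1 = +1.
(a,b)_13: α=1, u≡6; β=2, v≡3 (mod 13); (6|13)=-1, (3|13)=+1; sign (−1)^0·-1^2·+1^1 = +1.
(a,b)_5: α=0, u≡1; β=-1, v≡3 (mod 5); (1|5)=+1, (3|5)=-1; sign (−1)^0·+1^-1·-1^0 = +1.
(a,b)_3: α=1, u≡2; β=-1, v≡2 (mod 3); (2|3)=-1, (2|3)=-1; sign (−1)^1·-1^-1·-1^1 = -1.
(a,b)_7: α=1, u≡5; β=0, v≡6 (mod 7); (5|7)=-1, (6|7)=-1; sign (−1)^0·-1^0·-1^1 = -1.
(a,b)_11: α=0, u≡10; β=2, v≡2 (mod 11); (10|11)=-1, (2|11)=-1; sign (−1)^0·-1^2·-1^0 = +1.
(4641, 285 / ℚ) ramifies at {3, 7}: a division algebra.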